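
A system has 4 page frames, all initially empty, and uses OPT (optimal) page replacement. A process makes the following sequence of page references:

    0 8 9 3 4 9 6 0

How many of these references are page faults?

6

0 -> miss, frames {0}
8 -> miss, frames {0,8}
9 -> miss, frames {0,8,9}
3 -> miss, frames {0,8,9,3}
4 -> miss, evict 3, frames {0,8,9,4}
9 -> hit
6 -> miss, evict 4, frames {0,8,9,6}
0 -> hit
Page faults: 6.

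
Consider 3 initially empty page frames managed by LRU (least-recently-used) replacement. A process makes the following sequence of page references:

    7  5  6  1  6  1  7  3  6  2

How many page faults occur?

8

7 → miss, frames {7}
5 → miss, frames {7,5}
6 → miss, frames {7,5,6}
1 → miss, evict 7, frames {5,6,1}
6 → hit
1 → hit
7 → miss, evict 5, frames {6,1,7}
3 → miss, evict 6, frames {1,7,3}
6 → miss, evict 1, frames {7,3,6}
2 → miss, evict 7, frames {3,6,2}
Page faults: 8.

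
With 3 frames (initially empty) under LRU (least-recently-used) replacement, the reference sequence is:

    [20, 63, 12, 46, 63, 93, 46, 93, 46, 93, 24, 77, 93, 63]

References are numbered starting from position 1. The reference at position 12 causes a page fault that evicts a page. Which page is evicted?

46

pos 1: 20 -> fault, frames (20)
pos 2: 63 -> fault, frames (20 63)
pos 3: 12 -> fault, frames (20 63 12)
pos 4: 46 -> fault, evict 20, frames (63 12 46)
pos 5: 63 -> hit
pos 6: 93 -> fault, evict 12, frames (46 63 93)
pos 7: 46 -> hit
pos 8: 93 -> hit
pos 9: 46 -> hit
pos 10: 93 -> hit
pos 11: 24 -> fault, evict 63, frames (46 93 24)
pos 12: 77 -> fault, evict 46, frames (93 24 77)
At position 12, page 46 is evicted.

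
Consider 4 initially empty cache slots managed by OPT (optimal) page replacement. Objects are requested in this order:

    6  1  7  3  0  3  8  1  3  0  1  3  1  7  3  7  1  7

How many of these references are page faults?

7

6 → fault, frames {6}
1 → fault, frames {6,1}
7 → fault, frames {6,1,7}
3 → fault, frames {6,1,7,3}
0 → fault, evict 6, frames {1,7,3,0}
3 → hit
8 → fault, evict 7, frames {1,3,0,8}
1 → hit
3 → hit
0 → hit
1 → hit
3 → hit
1 → hit
7 → fault, evict 8, frames {1,3,0,7}
3 → hit
7 → hit
1 → hit
7 → hit
Page faults: 7.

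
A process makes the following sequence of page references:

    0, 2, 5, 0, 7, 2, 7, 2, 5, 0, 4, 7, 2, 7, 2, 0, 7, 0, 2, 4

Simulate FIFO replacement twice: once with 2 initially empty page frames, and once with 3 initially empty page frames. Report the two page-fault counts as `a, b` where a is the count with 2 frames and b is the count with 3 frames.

15, 10

2 frames: F F F F F F . . F F F F F . . F F . F F → 15 faults.
3 frames: F F F . F . . . . F F . F F . F . . . F → 10 faults.
10 < 15: adding a frame reduced faults, as is typical.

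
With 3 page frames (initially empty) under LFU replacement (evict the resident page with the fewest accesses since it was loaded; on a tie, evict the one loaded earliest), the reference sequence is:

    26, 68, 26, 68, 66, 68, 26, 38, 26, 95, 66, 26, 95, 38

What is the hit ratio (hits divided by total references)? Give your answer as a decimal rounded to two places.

0.43

26: fault, frames {26}
68: fault, frames {26,68}
26: hit
68: hit
66: fault, frames {26,68,66}
68: hit
26: hit
38: fault, evict 66, frames {26,68,38}
26: hit
95: fault, evict 38, frames {26,68,95}
66: fault, evict 95, frames {26,68,66}
26: hit
95: fault, evict 66, frames {26,68,95}
38: fault, evict 95, frames {26,68,38}
Hits: 6 of 14 references → 6/14 = 0.4286.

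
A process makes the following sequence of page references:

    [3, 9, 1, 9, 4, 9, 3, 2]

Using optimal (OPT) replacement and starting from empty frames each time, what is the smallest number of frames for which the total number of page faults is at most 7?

f=1: 8 faults
f=2: 6 faults
f=3: 5 faults
f=4: 5 faults
f=5: 5 faults
Smallest f with faults ≤ 7 is 2.

2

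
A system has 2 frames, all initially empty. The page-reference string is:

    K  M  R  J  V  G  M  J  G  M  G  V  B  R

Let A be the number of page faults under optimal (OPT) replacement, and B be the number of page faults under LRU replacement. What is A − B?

Under OPT: F F F F F F . F . F . F F F → 11 faults.
Under LRU: F F F F F F F F F F . F F F → 13 faults.
A − B = 11 − 13 = -2.

-2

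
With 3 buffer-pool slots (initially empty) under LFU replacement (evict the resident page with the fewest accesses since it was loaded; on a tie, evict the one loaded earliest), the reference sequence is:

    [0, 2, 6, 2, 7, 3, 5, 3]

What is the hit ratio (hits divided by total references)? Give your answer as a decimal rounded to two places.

0.25

0: miss, frames [0]
2: miss, frames [0, 2]
6: miss, frames [0, 2, 6]
2: hit
7: miss, evict 0, frames [2, 6, 7]
3: miss, evict 6, frames [2, 7, 3]
5: miss, evict 7, frames [2, 3, 5]
3: hit
Hits: 2 of 8 references → 2/8 = 0.2500.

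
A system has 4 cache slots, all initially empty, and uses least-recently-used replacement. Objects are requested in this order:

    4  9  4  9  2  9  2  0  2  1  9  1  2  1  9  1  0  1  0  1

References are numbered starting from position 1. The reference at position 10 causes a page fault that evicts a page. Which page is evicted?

4

pos 1: 4 -> fault, frames (4)
pos 2: 9 -> fault, frames (4 9)
pos 3: 4 -> hit
pos 4: 9 -> hit
pos 5: 2 -> fault, frames (4 9 2)
pos 6: 9 -> hit
pos 7: 2 -> hit
pos 8: 0 -> fault, frames (4 9 2 0)
pos 9: 2 -> hit
pos 10: 1 -> fault, evict 4, frames (9 0 2 1)
At position 10, page 4 is evicted.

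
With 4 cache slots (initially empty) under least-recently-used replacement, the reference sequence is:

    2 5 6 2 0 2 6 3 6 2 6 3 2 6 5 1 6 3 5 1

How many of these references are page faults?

8

2 -> fault, frames {2}
5 -> fault, frames {2,5}
6 -> fault, frames {2,5,6}
2 -> hit
0 -> fault, frames {5,6,2,0}
2 -> hit
6 -> hit
3 -> fault, evict 5, frames {0,2,6,3}
6 -> hit
2 -> hit
6 -> hit
3 -> hit
2 -> hit
6 -> hit
5 -> fault, evict 0, frames {3,2,6,5}
1 -> fault, evict 3, frames {2,6,5,1}
6 -> hit
3 -> fault, evict 2, frames {5,1,6,3}
5 -> hit
1 -> hit
Page faults: 8.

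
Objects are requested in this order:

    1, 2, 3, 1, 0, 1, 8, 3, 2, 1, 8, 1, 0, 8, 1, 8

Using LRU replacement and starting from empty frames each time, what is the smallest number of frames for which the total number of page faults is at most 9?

4

f=1: 16 faults
f=2: 13 faults
f=3: 10 faults
f=4: 7 faults
f=5: 5 faults
Smallest f with faults ≤ 9 is 4.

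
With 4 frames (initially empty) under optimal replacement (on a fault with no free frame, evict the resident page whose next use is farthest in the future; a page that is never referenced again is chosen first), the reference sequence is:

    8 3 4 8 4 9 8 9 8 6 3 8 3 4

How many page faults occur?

8: fault, frames (8)
3: fault, frames (8 3)
4: fault, frames (8 3 4)
8: hit
4: hit
9: fault, frames (8 3 4 9)
8: hit
9: hit
8: hit
6: fault, evict 9, frames (8 3 4 6)
3: hit
8: hit
3: hit
4: hit
Page faults: 5.

5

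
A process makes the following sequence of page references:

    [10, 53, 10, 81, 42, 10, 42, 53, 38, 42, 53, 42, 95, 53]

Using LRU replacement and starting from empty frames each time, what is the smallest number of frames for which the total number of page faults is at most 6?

4

f=1: 14 faults
f=2: 11 faults
f=3: 7 faults
f=4: 6 faults
f=5: 6 faults
f=6: 6 faults
Smallest f with faults ≤ 6 is 4.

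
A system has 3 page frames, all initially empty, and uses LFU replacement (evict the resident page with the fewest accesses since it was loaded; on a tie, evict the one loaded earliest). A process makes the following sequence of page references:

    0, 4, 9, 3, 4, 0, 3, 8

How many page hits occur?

2

0: fault, frames {0}
4: fault, frames {0,4}
9: fault, frames {0,4,9}
3: fault, evict 0, frames {4,9,3}
4: hit
0: fault, evict 9, frames {4,3,0}
3: hit
8: fault, evict 0, frames {4,3,8}
Hits: 2.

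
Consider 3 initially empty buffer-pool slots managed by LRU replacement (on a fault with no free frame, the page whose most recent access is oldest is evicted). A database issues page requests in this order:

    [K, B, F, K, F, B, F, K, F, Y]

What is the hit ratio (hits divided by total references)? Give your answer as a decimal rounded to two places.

K: miss, frames (K)
B: miss, frames (K B)
F: miss, frames (K B F)
K: hit
F: hit
B: hit
F: hit
K: hit
F: hit
Y: miss, evict B, frames (K F Y)
Hits: 6 of 10 references → 6/10 = 0.6000.

0.60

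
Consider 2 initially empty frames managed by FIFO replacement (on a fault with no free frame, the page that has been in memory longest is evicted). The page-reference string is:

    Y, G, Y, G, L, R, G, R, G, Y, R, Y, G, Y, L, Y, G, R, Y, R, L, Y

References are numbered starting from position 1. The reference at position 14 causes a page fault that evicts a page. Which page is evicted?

pos 1: Y: miss, frames (Y)
pos 2: G: miss, frames (Y G)
pos 3: Y: hit
pos 4: G: hit
pos 5: L: miss, evict Y, frames (G L)
pos 6: R: miss, evict G, frames (L R)
pos 7: G: miss, evict L, frames (R G)
pos 8: R: hit
pos 9: G: hit
pos 10: Y: miss, evict R, frames (G Y)
pos 11: R: miss, evict G, frames (Y R)
pos 12: Y: hit
pos 13: G: miss, evict Y, frames (R G)
pos 14: Y: miss, evict R, frames (G Y)
At position 14, page R is evicted.

R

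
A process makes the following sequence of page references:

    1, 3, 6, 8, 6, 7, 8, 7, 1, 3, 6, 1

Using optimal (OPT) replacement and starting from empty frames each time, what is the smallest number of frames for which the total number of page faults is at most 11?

2

f=1: 12 faults
f=2: 8 faults
f=3: 7 faults
f=4: 6 faults
f=5: 5 faults
Smallest f with faults ≤ 11 is 2.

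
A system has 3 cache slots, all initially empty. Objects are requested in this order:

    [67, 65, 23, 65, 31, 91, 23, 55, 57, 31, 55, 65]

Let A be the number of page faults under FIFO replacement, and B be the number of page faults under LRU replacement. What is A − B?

Under FIFO: F F F . F F . F F F . F → 9 faults.
Under LRU: F F F . F F F F F F . F → 10 faults.
A − B = 9 − 10 = -1.

-1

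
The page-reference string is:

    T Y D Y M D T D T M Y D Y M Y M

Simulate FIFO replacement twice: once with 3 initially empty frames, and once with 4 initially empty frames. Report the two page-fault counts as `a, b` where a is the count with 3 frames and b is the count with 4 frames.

8, 4

3 frames: F F F . F . F . . . F F . F . . → 8 faults.
4 frames: F F F . F . . . . . . . . . . . → 4 faults.
4 < 8: adding a frame reduced faults, as is typical.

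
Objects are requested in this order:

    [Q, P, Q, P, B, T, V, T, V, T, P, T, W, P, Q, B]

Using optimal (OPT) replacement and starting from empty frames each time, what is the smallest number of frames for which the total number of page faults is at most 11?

2

f=1: 16 faults
f=2: 9 faults
f=3: 8 faults
f=4: 7 faults
f=5: 6 faults
f=6: 6 faults
Smallest f with faults ≤ 11 is 2.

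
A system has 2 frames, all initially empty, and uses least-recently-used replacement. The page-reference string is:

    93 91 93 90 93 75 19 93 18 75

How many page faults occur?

93 → fault, frames (93)
91 → fault, frames (93 91)
93 → hit
90 → fault, evict 91, frames (93 90)
93 → hit
75 → fault, evict 90, frames (93 75)
19 → fault, evict 93, frames (75 19)
93 → fault, evict 75, frames (19 93)
18 → fault, evict 19, frames (93 18)
75 → fault, evict 93, frames (18 75)
Page faults: 8.

8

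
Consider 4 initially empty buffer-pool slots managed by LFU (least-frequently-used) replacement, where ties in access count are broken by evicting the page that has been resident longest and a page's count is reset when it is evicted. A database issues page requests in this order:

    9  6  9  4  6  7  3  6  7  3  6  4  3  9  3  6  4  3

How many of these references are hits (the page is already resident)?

10

9: fault, frames (9)
6: fault, frames (9 6)
9: hit
4: fault, frames (9 6 4)
6: hit
7: fault, frames (9 6 4 7)
3: fault, evict 4, frames (9 6 7 3)
6: hit
7: hit
3: hit
6: hit
4: fault, evict 9, frames (6 7 3 4)
3: hit
9: fault, evict 4, frames (6 7 3 9)
3: hit
6: hit
4: fault, evict 9, frames (6 7 3 4)
3: hit
Hits: 10.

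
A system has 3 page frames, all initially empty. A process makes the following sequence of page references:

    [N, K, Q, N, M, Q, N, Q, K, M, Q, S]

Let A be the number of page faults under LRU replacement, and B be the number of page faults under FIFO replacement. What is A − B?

Under LRU: F F F . F . . . F F . F → 7 faults.
Under FIFO: F F F . F . F . F . F F → 8 faults.
A − B = 7 − 8 = -1.

-1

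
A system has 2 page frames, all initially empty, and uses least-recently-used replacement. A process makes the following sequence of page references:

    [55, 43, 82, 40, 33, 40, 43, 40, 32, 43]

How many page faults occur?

8

55 -> fault, frames (55)
43 -> fault, frames (55 43)
82 -> fault, evict 55, frames (43 82)
40 -> fault, evict 43, frames (82 40)
33 -> fault, evict 82, frames (40 33)
40 -> hit
43 -> fault, evict 33, frames (40 43)
40 -> hit
32 -> fault, evict 43, frames (40 32)
43 -> fault, evict 40, frames (32 43)
Page faults: 8.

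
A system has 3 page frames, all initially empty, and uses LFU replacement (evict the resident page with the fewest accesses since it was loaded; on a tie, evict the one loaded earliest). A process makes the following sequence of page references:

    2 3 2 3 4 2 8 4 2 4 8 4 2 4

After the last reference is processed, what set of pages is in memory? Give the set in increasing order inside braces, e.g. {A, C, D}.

2: fault, frames (2)
3: fault, frames (2 3)
2: hit
3: hit
4: fault, frames (2 3 4)
2: hit
8: fault, evict 4, frames (2 3 8)
4: fault, evict 8, frames (2 3 4)
2: hit
4: hit
8: fault, evict 3, frames (2 4 8)
4: hit
2: hit
4: hit

{2, 4, 8}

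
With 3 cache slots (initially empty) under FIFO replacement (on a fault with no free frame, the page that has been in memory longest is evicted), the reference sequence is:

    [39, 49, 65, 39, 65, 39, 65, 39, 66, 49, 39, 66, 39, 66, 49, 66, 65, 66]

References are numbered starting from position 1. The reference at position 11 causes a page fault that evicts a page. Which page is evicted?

pos 1: 39: fault, frames {39}
pos 2: 49: fault, frames {39,49}
pos 3: 65: fault, frames {39,49,65}
pos 4: 39: hit
pos 5: 65: hit
pos 6: 39: hit
pos 7: 65: hit
pos 8: 39: hit
pos 9: 66: fault, evict 39, frames {49,65,66}
pos 10: 49: hit
pos 11: 39: fault, evict 49, frames {65,66,39}
At position 11, page 49 is evicted.

49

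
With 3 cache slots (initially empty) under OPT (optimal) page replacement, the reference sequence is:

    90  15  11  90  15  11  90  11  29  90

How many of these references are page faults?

90 → miss, frames (90)
15 → miss, frames (90 15)
11 → miss, frames (90 15 11)
90 → hit
15 → hit
11 → hit
90 → hit
11 → hit
29 → miss, evict 11, frames (90 15 29)
90 → hit
Page faults: 4.

4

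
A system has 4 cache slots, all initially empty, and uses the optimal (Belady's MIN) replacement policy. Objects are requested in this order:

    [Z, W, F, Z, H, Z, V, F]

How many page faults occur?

5

Z → miss, frames (Z)
W → miss, frames (Z W)
F → miss, frames (Z W F)
Z → hit
H → miss, frames (Z W F H)
Z → hit
V → miss, evict H, frames (Z W F V)
F → hit
Page faults: 5.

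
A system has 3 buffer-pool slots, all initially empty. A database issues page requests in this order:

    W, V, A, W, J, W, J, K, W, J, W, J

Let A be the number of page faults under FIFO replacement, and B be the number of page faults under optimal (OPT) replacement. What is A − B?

1

Under FIFO: F F F . F F . F . . . . → 6 faults.
Under OPT: F F F . F . . F . . . . → 5 faults.
A − B = 6 − 5 = 1.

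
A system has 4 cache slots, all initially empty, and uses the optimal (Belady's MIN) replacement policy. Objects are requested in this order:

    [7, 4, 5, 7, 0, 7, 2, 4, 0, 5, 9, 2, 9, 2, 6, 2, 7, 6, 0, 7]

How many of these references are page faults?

7 → fault, frames {7}
4 → fault, frames {7,4}
5 → fault, frames {7,4,5}
7 → hit
0 → fault, frames {7,4,5,0}
7 → hit
2 → fault, evict 7, frames {4,5,0,2}
4 → hit
0 → hit
5 → hit
9 → fault, evict 5, frames {4,0,2,9}
2 → hit
9 → hit
2 → hit
6 → fault, evict 9, frames {4,0,2,6}
2 → hit
7 → fault, evict 2, frames {4,0,6,7}
6 → hit
0 → hit
7 → hit
Page faults: 8.

8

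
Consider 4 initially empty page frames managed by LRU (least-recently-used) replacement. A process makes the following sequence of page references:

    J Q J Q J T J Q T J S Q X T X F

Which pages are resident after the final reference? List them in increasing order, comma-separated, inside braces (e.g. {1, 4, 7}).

{F, Q, T, X}

J -> miss, frames [J]
Q -> miss, frames [J, Q]
J -> hit
Q -> hit
J -> hit
T -> miss, frames [Q, J, T]
J -> hit
Q -> hit
T -> hit
J -> hit
S -> miss, frames [Q, T, J, S]
Q -> hit
X -> miss, evict T, frames [J, S, Q, X]
T -> miss, evict J, frames [S, Q, X, T]
X -> hit
F -> miss, evict S, frames [Q, T, X, F]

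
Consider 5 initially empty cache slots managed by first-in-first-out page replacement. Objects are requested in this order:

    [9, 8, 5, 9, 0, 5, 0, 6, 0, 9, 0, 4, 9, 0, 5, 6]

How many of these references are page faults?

7

9 -> fault, frames (9)
8 -> fault, frames (9 8)
5 -> fault, frames (9 8 5)
9 -> hit
0 -> fault, frames (9 8 5 0)
5 -> hit
0 -> hit
6 -> fault, frames (9 8 5 0 6)
0 -> hit
9 -> hit
0 -> hit
4 -> fault, evict 9, frames (8 5 0 6 4)
9 -> fault, evict 8, frames (5 0 6 4 9)
0 -> hit
5 -> hit
6 -> hit
Page faults: 7.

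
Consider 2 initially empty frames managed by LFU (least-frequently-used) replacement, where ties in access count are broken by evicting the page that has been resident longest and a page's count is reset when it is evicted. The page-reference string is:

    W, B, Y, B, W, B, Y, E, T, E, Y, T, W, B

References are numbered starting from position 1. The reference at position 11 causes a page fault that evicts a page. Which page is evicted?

pos 1: W -> fault, frames (W)
pos 2: B -> fault, frames (W B)
pos 3: Y -> fault, evict W, frames (B Y)
pos 4: B -> hit
pos 5: W -> fault, evict Y, frames (B W)
pos 6: B -> hit
pos 7: Y -> fault, evict W, frames (B Y)
pos 8: E -> fault, evict Y, frames (B E)
pos 9: T -> fault, evict E, frames (B T)
pos 10: E -> fault, evict T, frames (B E)
pos 11: Y -> fault, evict E, frames (B Y)
At position 11, page E is evicted.

E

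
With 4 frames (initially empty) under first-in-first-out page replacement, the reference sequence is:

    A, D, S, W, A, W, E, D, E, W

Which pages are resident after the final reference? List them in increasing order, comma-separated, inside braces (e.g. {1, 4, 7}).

A → miss, frames (A)
D → miss, frames (A D)
S → miss, frames (A D S)
W → miss, frames (A D S W)
A → hit
W → hit
E → miss, evict A, frames (D S W E)
D → hit
E → hit
W → hit

{D, E, S, W}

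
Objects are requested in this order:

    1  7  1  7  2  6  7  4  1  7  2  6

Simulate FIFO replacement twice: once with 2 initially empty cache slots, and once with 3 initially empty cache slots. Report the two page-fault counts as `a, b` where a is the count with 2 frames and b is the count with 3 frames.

10, 9

2 frames: F F . . F F F F F F F F → 10 faults.
3 frames: F F . . F F . F F F F F → 9 faults.
9 < 10: adding a frame reduced faults, as is typical.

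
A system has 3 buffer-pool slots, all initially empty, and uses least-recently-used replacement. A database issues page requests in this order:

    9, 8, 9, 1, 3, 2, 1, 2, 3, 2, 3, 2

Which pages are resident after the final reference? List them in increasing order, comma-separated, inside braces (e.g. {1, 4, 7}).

9 → miss, frames [9]
8 → miss, frames [9, 8]
9 → hit
1 → miss, frames [8, 9, 1]
3 → miss, evict 8, frames [9, 1, 3]
2 → miss, evict 9, frames [1, 3, 2]
1 → hit
2 → hit
3 → hit
2 → hit
3 → hit
2 → hit

{1, 2, 3}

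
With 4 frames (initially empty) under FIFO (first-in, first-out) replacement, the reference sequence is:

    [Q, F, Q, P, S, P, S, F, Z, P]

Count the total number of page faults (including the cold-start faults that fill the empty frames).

Q: fault, frames (Q)
F: fault, frames (Q F)
Q: hit
P: fault, frames (Q F P)
S: fault, frames (Q F P S)
P: hit
S: hit
F: hit
Z: fault, evict Q, frames (F P S Z)
P: hit
Page faults: 5.

5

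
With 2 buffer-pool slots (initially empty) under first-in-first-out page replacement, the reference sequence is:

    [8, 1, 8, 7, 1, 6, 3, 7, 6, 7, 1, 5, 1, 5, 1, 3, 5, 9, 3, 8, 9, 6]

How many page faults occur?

8 → fault, frames [8]
1 → fault, frames [8, 1]
8 → hit
7 → fault, evict 8, frames [1, 7]
1 → hit
6 → fault, evict 1, frames [7, 6]
3 → fault, evict 7, frames [6, 3]
7 → fault, evict 6, frames [3, 7]
6 → fault, evict 3, frames [7, 6]
7 → hit
1 → fault, evict 7, frames [6, 1]
5 → fault, evict 6, frames [1, 5]
1 → hit
5 → hit
1 → hit
3 → fault, evict 1, frames [5, 3]
5 → hit
9 → fault, evict 5, frames [3, 9]
3 → hit
8 → fault, evict 3, frames [9, 8]
9 → hit
6 → fault, evict 9, frames [8, 6]
Page faults: 13.

13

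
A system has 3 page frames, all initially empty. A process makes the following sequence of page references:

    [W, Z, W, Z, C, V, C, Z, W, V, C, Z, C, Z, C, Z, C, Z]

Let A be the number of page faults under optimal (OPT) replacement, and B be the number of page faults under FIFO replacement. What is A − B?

Under OPT: F F . . F F . . F . . F . . . . . . → 6 faults.
Under FIFO: F F . . F F . . F . . F F . . . . . → 7 faults.
A − B = 6 − 7 = -1.

-1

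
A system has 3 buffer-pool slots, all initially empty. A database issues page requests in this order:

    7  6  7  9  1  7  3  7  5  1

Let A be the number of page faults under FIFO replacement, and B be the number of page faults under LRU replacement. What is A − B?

Under FIFO: F F . F F F F . F F → 8 faults.
Under LRU: F F . F F . F . F F → 7 faults.
A − B = 8 − 7 = 1.

1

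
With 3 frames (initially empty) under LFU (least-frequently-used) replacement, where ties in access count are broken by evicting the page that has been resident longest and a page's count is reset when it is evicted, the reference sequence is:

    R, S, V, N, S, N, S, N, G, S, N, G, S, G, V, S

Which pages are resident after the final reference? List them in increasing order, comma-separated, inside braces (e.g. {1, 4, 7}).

R → fault, frames {R}
S → fault, frames {R,S}
V → fault, frames {R,S,V}
N → fault, evict R, frames {S,V,N}
S → hit
N → hit
S → hit
N → hit
G → fault, evict V, frames {S,N,G}
S → hit
N → hit
G → hit
S → hit
G → hit
V → fault, evict G, frames {S,N,V}
S → hit

{N, S, V}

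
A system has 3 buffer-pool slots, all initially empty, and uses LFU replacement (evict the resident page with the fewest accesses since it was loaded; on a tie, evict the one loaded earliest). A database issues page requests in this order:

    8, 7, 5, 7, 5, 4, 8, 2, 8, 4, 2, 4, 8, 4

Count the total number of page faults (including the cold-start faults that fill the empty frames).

12

8 → miss, frames [8]
7 → miss, frames [8, 7]
5 → miss, frames [8, 7, 5]
7 → hit
5 → hit
4 → miss, evict 8, frames [7, 5, 4]
8 → miss, evict 4, frames [7, 5, 8]
2 → miss, evict 8, frames [7, 5, 2]
8 → miss, evict 2, frames [7, 5, 8]
4 → miss, evict 8, frames [7, 5, 4]
2 → miss, evict 4, frames [7, 5, 2]
4 → miss, evict 2, frames [7, 5, 4]
8 → miss, evict 4, frames [7, 5, 8]
4 → miss, evict 8, frames [7, 5, 4]
Page faults: 12.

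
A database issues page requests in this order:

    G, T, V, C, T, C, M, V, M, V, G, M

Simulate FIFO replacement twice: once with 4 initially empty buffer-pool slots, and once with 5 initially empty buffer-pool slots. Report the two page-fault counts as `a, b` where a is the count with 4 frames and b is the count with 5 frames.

6, 5

4 frames: F F F F . . F . . . F . → 6 faults.
5 frames: F F F F . . F . . . . . → 5 faults.
5 < 6: adding a frame reduced faults, as is typical.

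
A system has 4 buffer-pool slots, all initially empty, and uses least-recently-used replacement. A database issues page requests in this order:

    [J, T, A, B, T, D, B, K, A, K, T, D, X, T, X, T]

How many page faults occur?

J: fault, frames {J}
T: fault, frames {J,T}
A: fault, frames {J,T,A}
B: fault, frames {J,T,A,B}
T: hit
D: fault, evict J, frames {A,B,T,D}
B: hit
K: fault, evict A, frames {T,D,B,K}
A: fault, evict T, frames {D,B,K,A}
K: hit
T: fault, evict D, frames {B,A,K,T}
D: fault, evict B, frames {A,K,T,D}
X: fault, evict A, frames {K,T,D,X}
T: hit
X: hit
T: hit
Page faults: 10.

10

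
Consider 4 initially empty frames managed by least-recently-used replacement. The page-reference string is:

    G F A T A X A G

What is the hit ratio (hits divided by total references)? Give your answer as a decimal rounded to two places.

G -> miss, frames (G)
F -> miss, frames (G F)
A -> miss, frames (G F A)
T -> miss, frames (G F A T)
A -> hit
X -> miss, evict G, frames (F T A X)
A -> hit
G -> miss, evict F, frames (T X A G)
Hits: 2 of 8 references → 2/8 = 0.2500.

0.25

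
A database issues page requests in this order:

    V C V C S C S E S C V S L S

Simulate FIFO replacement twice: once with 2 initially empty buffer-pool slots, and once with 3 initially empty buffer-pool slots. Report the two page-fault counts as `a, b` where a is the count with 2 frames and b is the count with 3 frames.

8, 7

2 frames: F F . . F . . F . F F F F . → 8 faults.
3 frames: F F . . F . . F . . F . F F → 7 faults.
7 < 8: adding a frame reduced faults, as is typical.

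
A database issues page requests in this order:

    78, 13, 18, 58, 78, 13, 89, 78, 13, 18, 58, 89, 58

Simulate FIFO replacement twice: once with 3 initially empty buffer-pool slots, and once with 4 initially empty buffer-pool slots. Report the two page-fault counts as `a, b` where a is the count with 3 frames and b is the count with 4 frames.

3 frames: F F F F F F F . . F F . . → 9 faults.
4 frames: F F F F . . F F F F F F . → 10 faults.
10 > 9: adding a frame increased faults — Belady's anomaly.

9, 10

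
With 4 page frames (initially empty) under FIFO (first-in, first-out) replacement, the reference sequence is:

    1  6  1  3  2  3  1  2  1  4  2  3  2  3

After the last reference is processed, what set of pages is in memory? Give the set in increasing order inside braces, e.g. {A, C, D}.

{2, 3, 4, 6}

1: fault, frames (1)
6: fault, frames (1 6)
1: hit
3: fault, frames (1 6 3)
2: fault, frames (1 6 3 2)
3: hit
1: hit
2: hit
1: hit
4: fault, evict 1, frames (6 3 2 4)
2: hit
3: hit
2: hit
3: hit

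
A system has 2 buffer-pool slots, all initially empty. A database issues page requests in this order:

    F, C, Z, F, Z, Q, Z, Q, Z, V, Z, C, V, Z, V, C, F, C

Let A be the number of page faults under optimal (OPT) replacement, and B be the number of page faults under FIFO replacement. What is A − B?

-3

Under OPT: F F F . . F . . . F . F . F . F F . → 9 faults.
Under FIFO: F F F F . F F . . F . F . F F F F . → 12 faults.
A − B = 9 − 12 = -3.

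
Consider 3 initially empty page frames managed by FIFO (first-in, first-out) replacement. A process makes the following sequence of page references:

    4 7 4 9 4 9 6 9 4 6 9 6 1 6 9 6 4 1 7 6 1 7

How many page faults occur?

4: fault, frames (4)
7: fault, frames (4 7)
4: hit
9: fault, frames (4 7 9)
4: hit
9: hit
6: fault, evict 4, frames (7 9 6)
9: hit
4: fault, evict 7, frames (9 6 4)
6: hit
9: hit
6: hit
1: fault, evict 9, frames (6 4 1)
6: hit
9: fault, evict 6, frames (4 1 9)
6: fault, evict 4, frames (1 9 6)
4: fault, evict 1, frames (9 6 4)
1: fault, evict 9, frames (6 4 1)
7: fault, evict 6, frames (4 1 7)
6: fault, evict 4, frames (1 7 6)
1: hit
7: hit
Page faults: 12.

12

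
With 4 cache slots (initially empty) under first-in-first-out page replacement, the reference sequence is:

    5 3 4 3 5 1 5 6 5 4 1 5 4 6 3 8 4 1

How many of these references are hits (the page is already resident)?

5 -> fault, frames (5)
3 -> fault, frames (5 3)
4 -> fault, frames (5 3 4)
3 -> hit
5 -> hit
1 -> fault, frames (5 3 4 1)
5 -> hit
6 -> fault, evict 5, frames (3 4 1 6)
5 -> fault, evict 3, frames (4 1 6 5)
4 -> hit
1 -> hit
5 -> hit
4 -> hit
6 -> hit
3 -> fault, evict 4, frames (1 6 5 3)
8 -> fault, evict 1, frames (6 5 3 8)
4 -> fault, evict 6, frames (5 3 8 4)
1 -> fault, evict 5, frames (3 8 4 1)
Hits: 8.

8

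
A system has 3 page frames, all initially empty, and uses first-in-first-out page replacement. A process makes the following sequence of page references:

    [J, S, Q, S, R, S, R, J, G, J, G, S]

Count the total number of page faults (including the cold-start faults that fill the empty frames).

J -> fault, frames [J]
S -> fault, frames [J, S]
Q -> fault, frames [J, S, Q]
S -> hit
R -> fault, evict J, frames [S, Q, R]
S -> hit
R -> hit
J -> fault, evict S, frames [Q, R, J]
G -> fault, evict Q, frames [R, J, G]
J -> hit
G -> hit
S -> fault, evict R, frames [J, G, S]
Page faults: 7.

7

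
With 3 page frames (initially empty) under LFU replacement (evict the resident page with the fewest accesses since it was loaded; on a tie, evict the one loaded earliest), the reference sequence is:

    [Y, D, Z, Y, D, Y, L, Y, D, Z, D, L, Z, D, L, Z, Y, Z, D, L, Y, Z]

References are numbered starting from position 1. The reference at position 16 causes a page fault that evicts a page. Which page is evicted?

L

pos 1: Y -> fault, frames {Y}
pos 2: D -> fault, frames {Y,D}
pos 3: Z -> fault, frames {Y,D,Z}
pos 4: Y -> hit
pos 5: D -> hit
pos 6: Y -> hit
pos 7: L -> fault, evict Z, frames {Y,D,L}
pos 8: Y -> hit
pos 9: D -> hit
pos 10: Z -> fault, evict L, frames {Y,D,Z}
pos 11: D -> hit
pos 12: L -> fault, evict Z, frames {Y,D,L}
pos 13: Z -> fault, evict L, frames {Y,D,Z}
pos 14: D -> hit
pos 15: L -> fault, evict Z, frames {Y,D,L}
pos 16: Z -> fault, evict L, frames {Y,D,Z}
At position 16, page L is evicted.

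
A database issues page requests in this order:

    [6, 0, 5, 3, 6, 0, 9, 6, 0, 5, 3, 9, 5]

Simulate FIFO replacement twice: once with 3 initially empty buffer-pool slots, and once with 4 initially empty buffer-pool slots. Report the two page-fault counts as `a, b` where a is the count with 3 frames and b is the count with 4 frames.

3 frames: F F F F F F F . . F F . . → 9 faults.
4 frames: F F F F . . F F F F F F . → 10 faults.
10 > 9: adding a frame increased faults — Belady's anomaly.

9, 10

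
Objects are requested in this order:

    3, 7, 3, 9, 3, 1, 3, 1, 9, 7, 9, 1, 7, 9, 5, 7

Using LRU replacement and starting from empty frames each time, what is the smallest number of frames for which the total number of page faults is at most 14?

2

f=1: 16 faults
f=2: 11 faults
f=3: 6 faults
f=4: 5 faults
f=5: 5 faults
Smallest f with faults ≤ 14 is 2.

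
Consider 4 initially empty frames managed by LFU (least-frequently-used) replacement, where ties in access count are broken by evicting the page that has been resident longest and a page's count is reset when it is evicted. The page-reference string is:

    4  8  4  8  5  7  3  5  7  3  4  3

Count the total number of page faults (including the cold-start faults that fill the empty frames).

4 -> fault, frames [4]
8 -> fault, frames [4, 8]
4 -> hit
8 -> hit
5 -> fault, frames [4, 8, 5]
7 -> fault, frames [4, 8, 5, 7]
3 -> fault, evict 5, frames [4, 8, 7, 3]
5 -> fault, evict 7, frames [4, 8, 3, 5]
7 -> fault, evict 3, frames [4, 8, 5, 7]
3 -> fault, evict 5, frames [4, 8, 7, 3]
4 -> hit
3 -> hit
Page faults: 8.

8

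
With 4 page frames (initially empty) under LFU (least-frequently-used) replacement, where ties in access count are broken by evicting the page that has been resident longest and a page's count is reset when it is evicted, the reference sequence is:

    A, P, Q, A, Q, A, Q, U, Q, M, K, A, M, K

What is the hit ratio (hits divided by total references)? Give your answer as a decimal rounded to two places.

0.57

A → fault, frames (A)
P → fault, frames (A P)
Q → fault, frames (A P Q)
A → hit
Q → hit
A → hit
Q → hit
U → fault, frames (A P Q U)
Q → hit
M → fault, evict P, frames (A Q U M)
K → fault, evict U, frames (A Q M K)
A → hit
M → hit
K → hit
Hits: 8 of 14 references → 8/14 = 0.5714.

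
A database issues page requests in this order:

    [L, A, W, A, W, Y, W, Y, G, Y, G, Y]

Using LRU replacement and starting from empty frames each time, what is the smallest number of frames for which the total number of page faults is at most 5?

2

f=1: 12 faults
f=2: 5 faults
f=3: 5 faults
f=4: 5 faults
f=5: 5 faults
Smallest f with faults ≤ 5 is 2.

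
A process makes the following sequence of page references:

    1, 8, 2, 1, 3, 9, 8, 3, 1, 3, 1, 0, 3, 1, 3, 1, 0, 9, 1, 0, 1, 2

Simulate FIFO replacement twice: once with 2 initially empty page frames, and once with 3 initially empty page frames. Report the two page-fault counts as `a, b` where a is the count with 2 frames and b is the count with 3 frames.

17, 12

2 frames: F F F F F F F F F . . F F F . . F F F F . F → 17 faults.
3 frames: F F F . F F F . F F . F . . . . . F F . . F → 12 faults.
12 < 17: adding a frame reduced faults, as is typical.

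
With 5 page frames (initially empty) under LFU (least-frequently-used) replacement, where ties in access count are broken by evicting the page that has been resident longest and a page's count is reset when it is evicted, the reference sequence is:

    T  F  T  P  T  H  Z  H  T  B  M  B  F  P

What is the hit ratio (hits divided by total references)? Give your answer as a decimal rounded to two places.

T -> fault, frames {T}
F -> fault, frames {T,F}
T -> hit
P -> fault, frames {T,F,P}
T -> hit
H -> fault, frames {T,F,P,H}
Z -> fault, frames {T,F,P,H,Z}
H -> hit
T -> hit
B -> fault, evict F, frames {T,P,H,Z,B}
M -> fault, evict P, frames {T,H,Z,B,M}
B -> hit
F -> fault, evict Z, frames {T,H,B,M,F}
P -> fault, evict M, frames {T,H,B,F,P}
Hits: 5 of 14 references → 5/14 = 0.3571.

0.36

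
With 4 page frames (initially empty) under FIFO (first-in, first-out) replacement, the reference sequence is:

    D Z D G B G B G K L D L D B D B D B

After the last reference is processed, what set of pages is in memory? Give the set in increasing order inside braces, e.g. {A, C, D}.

D -> fault, frames [D]
Z -> fault, frames [D, Z]
D -> hit
G -> fault, frames [D, Z, G]
B -> fault, frames [D, Z, G, B]
G -> hit
B -> hit
G -> hit
K -> fault, evict D, frames [Z, G, B, K]
L -> fault, evict Z, frames [G, B, K, L]
D -> fault, evict G, frames [B, K, L, D]
L -> hit
D -> hit
B -> hit
D -> hit
B -> hit
D -> hit
B -> hit

{B, D, K, L}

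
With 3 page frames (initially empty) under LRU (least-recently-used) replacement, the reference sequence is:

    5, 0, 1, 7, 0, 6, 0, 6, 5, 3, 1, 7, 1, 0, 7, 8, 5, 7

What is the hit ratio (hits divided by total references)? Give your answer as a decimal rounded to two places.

5 → fault, frames [5]
0 → fault, frames [5, 0]
1 → fault, frames [5, 0, 1]
7 → fault, evict 5, frames [0, 1, 7]
0 → hit
6 → fault, evict 1, frames [7, 0, 6]
0 → hit
6 → hit
5 → fault, evict 7, frames [0, 6, 5]
3 → fault, evict 0, frames [6, 5, 3]
1 → fault, evict 6, frames [5, 3, 1]
7 → fault, evict 5, frames [3, 1, 7]
1 → hit
0 → fault, evict 3, frames [7, 1, 0]
7 → hit
8 → fault, evict 1, frames [0, 7, 8]
5 → fault, evict 0, frames [7, 8, 5]
7 → hit
Hits: 6 of 18 references → 6/18 = 0.3333.

0.33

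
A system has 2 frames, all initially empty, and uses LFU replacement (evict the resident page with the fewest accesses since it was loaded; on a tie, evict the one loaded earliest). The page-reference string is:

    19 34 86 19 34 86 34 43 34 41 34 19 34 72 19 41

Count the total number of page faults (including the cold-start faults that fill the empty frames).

19 -> miss, frames {19}
34 -> miss, frames {19,34}
86 -> miss, evict 19, frames {34,86}
19 -> miss, evict 34, frames {86,19}
34 -> miss, evict 86, frames {19,34}
86 -> miss, evict 19, frames {34,86}
34 -> hit
43 -> miss, evict 86, frames {34,43}
34 -> hit
41 -> miss, evict 43, frames {34,41}
34 -> hit
19 -> miss, evict 41, frames {34,19}
34 -> hit
72 -> miss, evict 19, frames {34,72}
19 -> miss, evict 72, frames {34,19}
41 -> miss, evict 19, frames {34,41}
Page faults: 12.

12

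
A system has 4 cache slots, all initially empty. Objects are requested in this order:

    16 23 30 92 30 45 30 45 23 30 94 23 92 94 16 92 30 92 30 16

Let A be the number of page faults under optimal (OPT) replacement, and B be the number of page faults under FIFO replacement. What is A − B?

-3

Under OPT: F F F F . F . . . . F . . . F . . . . . → 7 faults.
Under FIFO: F F F F . F . . . . F F . . F F F . . . → 10 faults.
A − B = 7 − 10 = -3.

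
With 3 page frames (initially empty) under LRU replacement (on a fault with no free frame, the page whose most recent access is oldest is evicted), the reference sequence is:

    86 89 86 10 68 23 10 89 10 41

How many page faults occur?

7

86: fault, frames {86}
89: fault, frames {86,89}
86: hit
10: fault, frames {89,86,10}
68: fault, evict 89, frames {86,10,68}
23: fault, evict 86, frames {10,68,23}
10: hit
89: fault, evict 68, frames {23,10,89}
10: hit
41: fault, evict 23, frames {89,10,41}
Page faults: 7.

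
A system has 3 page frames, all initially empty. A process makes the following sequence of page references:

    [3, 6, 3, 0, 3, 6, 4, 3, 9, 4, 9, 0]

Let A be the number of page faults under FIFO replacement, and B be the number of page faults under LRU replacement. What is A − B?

1

Under FIFO: F F . F . . F F F . . F → 7 faults.
Under LRU: F F . F . . F . F . . F → 6 faults.
A − B = 7 − 6 = 1.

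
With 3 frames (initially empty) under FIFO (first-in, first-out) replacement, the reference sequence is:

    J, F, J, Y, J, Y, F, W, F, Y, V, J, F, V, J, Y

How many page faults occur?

8

J → miss, frames [J]
F → miss, frames [J, F]
J → hit
Y → miss, frames [J, F, Y]
J → hit
Y → hit
F → hit
W → miss, evict J, frames [F, Y, W]
F → hit
Y → hit
V → miss, evict F, frames [Y, W, V]
J → miss, evict Y, frames [W, V, J]
F → miss, evict W, frames [V, J, F]
V → hit
J → hit
Y → miss, evict V, frames [J, F, Y]
Page faults: 8.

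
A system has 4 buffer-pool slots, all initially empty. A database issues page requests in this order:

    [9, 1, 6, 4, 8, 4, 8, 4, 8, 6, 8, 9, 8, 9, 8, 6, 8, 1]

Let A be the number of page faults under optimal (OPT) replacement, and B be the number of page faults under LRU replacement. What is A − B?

Under OPT: F F F F F . . . . . . . . . . . . F → 6 faults.
Under LRU: F F F F F . . . . . . F . . . . . F → 7 faults.
A − B = 6 − 7 = -1.

-1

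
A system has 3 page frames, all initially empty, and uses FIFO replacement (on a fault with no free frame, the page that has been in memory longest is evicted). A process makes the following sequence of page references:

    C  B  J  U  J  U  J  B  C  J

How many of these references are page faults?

5

C: fault, frames {C}
B: fault, frames {C,B}
J: fault, frames {C,B,J}
U: fault, evict C, frames {B,J,U}
J: hit
U: hit
J: hit
B: hit
C: fault, evict B, frames {J,U,C}
J: hit
Page faults: 5.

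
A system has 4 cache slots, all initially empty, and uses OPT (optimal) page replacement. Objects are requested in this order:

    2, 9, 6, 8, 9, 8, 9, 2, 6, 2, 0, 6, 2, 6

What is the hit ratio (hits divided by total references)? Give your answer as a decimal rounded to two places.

2: miss, frames (2)
9: miss, frames (2 9)
6: miss, frames (2 9 6)
8: miss, frames (2 9 6 8)
9: hit
8: hit
9: hit
2: hit
6: hit
2: hit
0: miss, evict 8, frames (2 9 6 0)
6: hit
2: hit
6: hit
Hits: 9 of 14 references → 9/14 = 0.6429.

0.64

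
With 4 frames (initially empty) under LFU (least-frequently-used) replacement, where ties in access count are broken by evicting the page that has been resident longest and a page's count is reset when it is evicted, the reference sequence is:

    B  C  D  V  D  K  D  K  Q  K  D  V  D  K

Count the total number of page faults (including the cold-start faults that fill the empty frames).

B: fault, frames [B]
C: fault, frames [B, C]
D: fault, frames [B, C, D]
V: fault, frames [B, C, D, V]
D: hit
K: fault, evict B, frames [C, D, V, K]
D: hit
K: hit
Q: fault, evict C, frames [D, V, K, Q]
K: hit
D: hit
V: hit
D: hit
K: hit
Page faults: 6.

6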